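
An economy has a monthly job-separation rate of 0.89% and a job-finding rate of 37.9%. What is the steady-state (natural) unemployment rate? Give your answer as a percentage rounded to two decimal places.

At steady state the flows balance: s·E = f·U, so U/(E+U) = s/(s+f).
u* = 0.89 / (0.89 + 37.9) = 0.89 / 38.79 = 2.29%.

Steady-state unemployment rate ≈ 2.29%.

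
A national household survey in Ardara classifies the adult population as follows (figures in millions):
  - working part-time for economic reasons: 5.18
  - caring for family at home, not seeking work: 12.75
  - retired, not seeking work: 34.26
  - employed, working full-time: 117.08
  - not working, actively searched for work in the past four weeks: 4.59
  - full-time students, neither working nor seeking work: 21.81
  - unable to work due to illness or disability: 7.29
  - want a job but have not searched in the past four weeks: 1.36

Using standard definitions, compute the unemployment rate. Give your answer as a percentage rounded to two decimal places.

Employed = 5.18 + 117.08 = 122.26 million (anyone who worked, including part-time for economic reasons, counts as employed).
Unemployed = 4.59 million.
Labor force = 122.26 + 4.59 = 126.85 million.
Unemployment rate = 4.59 / 126.85 = 3.62%.

Unemployment rate ≈ 3.62%.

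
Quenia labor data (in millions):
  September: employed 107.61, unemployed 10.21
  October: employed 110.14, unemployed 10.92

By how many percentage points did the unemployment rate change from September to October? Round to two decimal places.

September: labor force = 107.61 + 10.21 = 117.82; u = 10.21/117.82 = 8.67%.
October: labor force = 110.14 + 10.92 = 121.06; u = 10.92/121.06 = 9.02%.
Change = 9.02% − 8.67% = +0.35 pp.

The unemployment rate changed by +0.35 percentage points.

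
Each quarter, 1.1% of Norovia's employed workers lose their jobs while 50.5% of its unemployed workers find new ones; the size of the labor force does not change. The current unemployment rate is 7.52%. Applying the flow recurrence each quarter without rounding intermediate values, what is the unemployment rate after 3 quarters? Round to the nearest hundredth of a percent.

With a fixed labor force, u_{t+1} = u_t + s·(1−u_t) − f·u_t = u_t·(1−s−f) + s.
Here 1−s−f = 0.484 and s = 0.011.
u_1 = 0.075200 × 0.484 + 0.011 = 0.047397.
u_2 = 0.047397 × 0.484 + 0.011 = 0.033940.
u_3 = 0.033940 × 0.484 + 0.011 = 0.027427.

Unemployment rate after three quarters ≈ 2.74%.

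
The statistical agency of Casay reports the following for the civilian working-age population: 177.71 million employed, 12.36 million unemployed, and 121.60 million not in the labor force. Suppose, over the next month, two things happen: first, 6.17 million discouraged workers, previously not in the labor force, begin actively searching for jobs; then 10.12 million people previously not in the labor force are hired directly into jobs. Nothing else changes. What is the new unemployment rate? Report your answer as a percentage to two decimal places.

Initially, labor force = 177.71 + 12.36 = 190.07 million, so u = 12.36/190.07 = 6.50%.
After the first change, unemployed and labor force both rise by 6.17 → E = 177.71, U = 18.53, labor force = 196.24 million.
After the second change, employed and labor force both rise by 10.12; unemployed unchanged → E = 187.83, U = 18.53, labor force = 206.36 million.
New unemployment rate = 18.53 / 206.36 = 8.98%.

New unemployment rate ≈ 8.98%.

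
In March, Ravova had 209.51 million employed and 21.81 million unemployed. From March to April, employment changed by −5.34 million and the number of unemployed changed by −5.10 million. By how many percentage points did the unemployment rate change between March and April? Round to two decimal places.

The unemployment rate changed by −1.86 percentage points.

March: labor force = 209.51 + 21.81 = 231.32; u = 21.81/231.32 = 9.43%.
April: labor force = 204.17 + 16.71 = 220.88; u = 16.71/220.88 = 7.57%.
Change = 7.57% − 9.43% = −1.86 pp.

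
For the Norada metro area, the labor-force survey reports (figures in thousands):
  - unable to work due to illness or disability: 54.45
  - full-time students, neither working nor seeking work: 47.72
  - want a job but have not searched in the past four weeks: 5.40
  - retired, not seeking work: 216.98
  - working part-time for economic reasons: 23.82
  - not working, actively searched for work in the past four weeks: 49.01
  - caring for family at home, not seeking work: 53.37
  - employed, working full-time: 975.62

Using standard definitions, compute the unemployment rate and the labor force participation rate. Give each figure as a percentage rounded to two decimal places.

Employed = 23.82 + 975.62 = 999.44 thousand (anyone who worked, including part-time for economic reasons, counts as employed).
Unemployed = 49.01 thousand.
Labor force = 999.44 + 49.01 = 1,048.45 thousand.
Not in labor force = 54.45 + 47.72 + 5.40 + 216.98 + 53.37 = 377.92 thousand (those not working and not actively searching are outside the labor force — including those who want a job but have given up searching).
Civilian working-age population = 1,048.45 + 377.92 = 1,426.37 thousand.
Unemployment rate = 49.01 / 1,048.45 = 4.67%.
Labor force participation rate = 1,048.45 / 1,426.37 = 73.50%.

Unemployment rate ≈ 4.67%; labor force participation rate ≈ 73.50%.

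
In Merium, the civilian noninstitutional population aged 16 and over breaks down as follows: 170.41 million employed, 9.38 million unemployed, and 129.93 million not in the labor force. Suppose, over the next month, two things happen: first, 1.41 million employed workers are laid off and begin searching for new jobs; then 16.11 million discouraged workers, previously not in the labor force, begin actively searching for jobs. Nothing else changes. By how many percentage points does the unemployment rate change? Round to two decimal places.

The unemployment rate changes by +8.51 percentage points.

Initially, labor force = 170.41 + 9.38 = 179.79 million, so u = 9.38/179.79 = 5.22%.
After the first change, employed falls and unemployed rises by 1.41; labor force unchanged → E = 169.00, U = 10.79, labor force = 179.79 million.
After the second change, unemployed and labor force both rise by 16.11 → E = 169.00, U = 26.90, labor force = 195.90 million.
New unemployment rate = 26.90 / 195.90 = 13.73%.
Change = 13.73% − 5.22% = +8.51 percentage points.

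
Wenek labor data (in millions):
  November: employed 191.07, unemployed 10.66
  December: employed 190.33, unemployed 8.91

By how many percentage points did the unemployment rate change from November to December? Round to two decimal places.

The unemployment rate changed by −0.81 percentage points.

November: labor force = 191.07 + 10.66 = 201.73; u = 10.66/201.73 = 5.28%.
December: labor force = 190.33 + 8.91 = 199.24; u = 8.91/199.24 = 4.47%.
Change = 4.47% − 5.28% = −0.81 pp.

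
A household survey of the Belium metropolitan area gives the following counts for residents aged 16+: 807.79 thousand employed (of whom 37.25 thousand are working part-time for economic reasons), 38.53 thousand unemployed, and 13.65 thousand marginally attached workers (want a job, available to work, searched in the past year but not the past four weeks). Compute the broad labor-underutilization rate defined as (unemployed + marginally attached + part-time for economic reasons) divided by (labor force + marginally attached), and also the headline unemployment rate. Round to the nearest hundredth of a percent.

Broad underutilization rate ≈ 10.40%; headline unemployment rate ≈ 4.55%.

Labor force = 807.79 + 38.53 = 846.32 thousand.
Numerator = 38.53 + 13.65 + 37.25 = 89.43 thousand.
Denominator = 846.32 + 13.65 = 859.97 thousand.
Broad rate = 89.43 / 859.97 = 10.40%.
Headline unemployment rate = 38.53 / 846.32 = 4.55%.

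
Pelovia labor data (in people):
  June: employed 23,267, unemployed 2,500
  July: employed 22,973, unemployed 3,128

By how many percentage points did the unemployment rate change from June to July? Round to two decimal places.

The unemployment rate changed by +2.28 percentage points.

June: labor force = 23,267 + 2,500 = 25,767; u = 2,500/25,767 = 9.70%.
July: labor force = 22,973 + 3,128 = 26,101; u = 3,128/26,101 = 11.98%.
Change = 11.98% − 9.70% = +2.28 pp.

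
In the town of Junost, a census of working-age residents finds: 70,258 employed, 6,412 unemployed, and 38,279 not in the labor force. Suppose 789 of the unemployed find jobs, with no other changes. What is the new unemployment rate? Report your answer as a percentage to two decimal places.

Initially, labor force = 70,258 + 6,412 = 76,670, so u = 6,412/76,670 = 8.36%.
After the change, unemployed falls and employed rises by 789; labor force unchanged → E = 71,047, U = 5,623, labor force = 76,670.
New unemployment rate = 5,623 / 76,670 = 7.33%.

New unemployment rate ≈ 7.33%.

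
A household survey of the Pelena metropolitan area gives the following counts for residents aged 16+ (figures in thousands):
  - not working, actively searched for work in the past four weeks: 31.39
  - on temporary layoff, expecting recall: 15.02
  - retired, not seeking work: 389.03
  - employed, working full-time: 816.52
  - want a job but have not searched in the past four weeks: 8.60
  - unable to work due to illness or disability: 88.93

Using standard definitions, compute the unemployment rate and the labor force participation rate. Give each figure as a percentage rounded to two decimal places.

Employed = 816.52 thousand.
Unemployed = 31.39 + 15.02 = 46.41 thousand (jobless and actively searching, or on temporary layoff).
Labor force = 816.52 + 46.41 = 862.93 thousand.
Not in labor force = 389.03 + 8.60 + 88.93 = 486.56 thousand (those not working and not actively searching are outside the labor force — including those who want a job but have given up searching).
Civilian working-age population = 862.93 + 486.56 = 1,349.49 thousand.
Unemployment rate = 46.41 / 862.93 = 5.38%.
Labor force participation rate = 862.93 / 1,349.49 = 63.94%.

Unemployment rate ≈ 5.38%; labor force participation rate ≈ 63.94%.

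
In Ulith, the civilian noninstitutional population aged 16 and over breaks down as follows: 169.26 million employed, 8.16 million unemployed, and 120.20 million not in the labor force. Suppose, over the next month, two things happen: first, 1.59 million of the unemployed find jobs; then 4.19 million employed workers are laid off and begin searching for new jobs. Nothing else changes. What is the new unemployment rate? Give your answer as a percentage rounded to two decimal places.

New unemployment rate ≈ 6.06%.

Initially, labor force = 169.26 + 8.16 = 177.42 million, so u = 8.16/177.42 = 4.60%.
After the first change, unemployed falls and employed rises by 1.59; labor force unchanged → E = 170.85, U = 6.57, labor force = 177.42 million.
After the second change, employed falls and unemployed rises by 4.19; labor force unchanged → E = 166.66, U = 10.76, labor force = 177.42 million.
New unemployment rate = 10.76 / 177.42 = 6.06%.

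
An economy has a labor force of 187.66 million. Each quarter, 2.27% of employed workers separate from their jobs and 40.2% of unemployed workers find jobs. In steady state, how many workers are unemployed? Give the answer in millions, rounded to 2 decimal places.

Steady-state unemployment rate u* = s/(s+f) = 2.27/(2.27+40.2) = 0.053449.
Unemployed = u* × labor force = 0.053449 × 187.66 ≈ 10.03 million.

About 10.03 million are unemployed in steady state.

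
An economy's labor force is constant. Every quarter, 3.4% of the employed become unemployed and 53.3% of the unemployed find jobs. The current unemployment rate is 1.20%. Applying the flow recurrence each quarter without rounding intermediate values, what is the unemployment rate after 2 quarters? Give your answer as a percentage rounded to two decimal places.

With a fixed labor force, u_{t+1} = u_t + s·(1−u_t) − f·u_t = u_t·(1−s−f) + s.
Here 1−s−f = 0.433 and s = 0.034.
u_1 = 0.012000 × 0.433 + 0.034 = 0.039196.
u_2 = 0.039196 × 0.433 + 0.034 = 0.050972.

Unemployment rate after two quarters ≈ 5.10%.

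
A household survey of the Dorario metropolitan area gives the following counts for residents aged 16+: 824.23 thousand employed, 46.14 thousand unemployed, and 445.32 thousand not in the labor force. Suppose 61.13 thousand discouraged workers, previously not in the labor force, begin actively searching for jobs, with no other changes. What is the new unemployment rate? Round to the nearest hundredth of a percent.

New unemployment rate ≈ 11.52%.

Initially, labor force = 824.23 + 46.14 = 870.37 thousand, so u = 46.14/870.37 = 5.30%.
After the change, unemployed and labor force both rise by 61.13 → E = 824.23, U = 107.27, labor force = 931.50 thousand.
New unemployment rate = 107.27 / 931.50 = 11.52%.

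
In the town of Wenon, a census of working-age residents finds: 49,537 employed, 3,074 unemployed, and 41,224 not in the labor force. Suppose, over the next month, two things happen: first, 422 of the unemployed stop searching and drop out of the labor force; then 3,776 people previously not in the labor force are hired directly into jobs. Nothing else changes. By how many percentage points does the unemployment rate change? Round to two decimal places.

The unemployment rate changes by −1.10 percentage points.

Initially, labor force = 49,537 + 3,074 = 52,611, so u = 3,074/52,611 = 5.84%.
After the first change, unemployed and labor force both fall by 422 → E = 49,537, U = 2,652, labor force = 52,189.
After the second change, employed and labor force both rise by 3,776; unemployed unchanged → E = 53,313, U = 2,652, labor force = 55,965.
New unemployment rate = 2,652 / 55,965 = 4.74%.
Change = 4.74% − 5.84% = −1.10 percentage points.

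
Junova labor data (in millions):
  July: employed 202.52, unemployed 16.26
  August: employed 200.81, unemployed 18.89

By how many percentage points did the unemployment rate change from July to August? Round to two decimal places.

The unemployment rate changed by +1.17 percentage points.

July: labor force = 202.52 + 16.26 = 218.78; u = 16.26/218.78 = 7.43%.
August: labor force = 200.81 + 18.89 = 219.70; u = 18.89/219.70 = 8.60%.
Change = 8.60% − 7.43% = +1.17 pp.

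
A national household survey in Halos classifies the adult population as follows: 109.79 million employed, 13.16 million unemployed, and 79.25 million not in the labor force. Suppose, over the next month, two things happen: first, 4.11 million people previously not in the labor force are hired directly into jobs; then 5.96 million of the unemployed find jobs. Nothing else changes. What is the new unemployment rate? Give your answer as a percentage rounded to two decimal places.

New unemployment rate ≈ 5.67%.

Initially, labor force = 109.79 + 13.16 = 122.95 million, so u = 13.16/122.95 = 10.70%.
After the first change, employed and labor force both rise by 4.11; unemployed unchanged → E = 113.90, U = 13.16, labor force = 127.06 million.
After the second change, unemployed falls and employed rises by 5.96; labor force unchanged → E = 119.86, U = 7.20, labor force = 127.06 million.
New unemployment rate = 7.20 / 127.06 = 5.67%.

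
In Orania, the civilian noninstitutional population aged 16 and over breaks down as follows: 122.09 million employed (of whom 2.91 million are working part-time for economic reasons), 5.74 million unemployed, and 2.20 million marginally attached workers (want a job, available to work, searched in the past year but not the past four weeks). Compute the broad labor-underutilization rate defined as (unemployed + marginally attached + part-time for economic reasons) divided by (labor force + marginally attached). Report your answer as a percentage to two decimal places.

Broad underutilization rate ≈ 8.34%.

Labor force = 122.09 + 5.74 = 127.83 million.
Numerator = 5.74 + 2.20 + 2.91 = 10.85 million.
Denominator = 127.83 + 2.20 = 130.03 million.
Broad rate = 10.85 / 130.03 = 8.34%.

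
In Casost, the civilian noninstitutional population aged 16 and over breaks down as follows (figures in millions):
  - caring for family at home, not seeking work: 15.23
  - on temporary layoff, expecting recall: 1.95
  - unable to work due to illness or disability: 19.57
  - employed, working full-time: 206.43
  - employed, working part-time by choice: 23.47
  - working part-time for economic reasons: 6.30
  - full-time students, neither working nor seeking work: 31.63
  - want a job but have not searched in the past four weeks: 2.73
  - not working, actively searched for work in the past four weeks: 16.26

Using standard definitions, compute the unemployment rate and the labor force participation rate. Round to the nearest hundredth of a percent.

Employed = 206.43 + 23.47 + 6.30 = 236.20 million (anyone who worked, including part-time for economic reasons, counts as employed).
Unemployed = 1.95 + 16.26 = 18.21 million (jobless and actively searching, or on temporary layoff).
Labor force = 236.20 + 18.21 = 254.41 million.
Not in labor force = 15.23 + 19.57 + 31.63 + 2.73 = 69.16 million (those not working and not actively searching are outside the labor force — including those who want a job but have given up searching).
Civilian working-age population = 254.41 + 69.16 = 323.57 million.
Unemployment rate = 18.21 / 254.41 = 7.16%.
Labor force participation rate = 254.41 / 323.57 = 78.63%.

Unemployment rate ≈ 7.16%; labor force participation rate ≈ 78.63%.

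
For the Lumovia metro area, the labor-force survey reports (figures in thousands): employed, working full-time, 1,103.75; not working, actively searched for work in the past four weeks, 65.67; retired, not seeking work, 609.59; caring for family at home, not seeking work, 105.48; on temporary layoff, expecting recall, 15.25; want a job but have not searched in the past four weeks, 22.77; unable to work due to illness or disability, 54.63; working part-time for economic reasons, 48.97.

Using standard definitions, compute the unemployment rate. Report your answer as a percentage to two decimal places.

Unemployment rate ≈ 6.56%.

Employed = 1,103.75 + 48.97 = 1,152.72 thousand (anyone who worked, including part-time for economic reasons, counts as employed).
Unemployed = 65.67 + 15.25 = 80.92 thousand (jobless and actively searching, or on temporary layoff).
Labor force = 1,152.72 + 80.92 = 1,233.64 thousand.
Unemployment rate = 80.92 / 1,233.64 = 6.56%.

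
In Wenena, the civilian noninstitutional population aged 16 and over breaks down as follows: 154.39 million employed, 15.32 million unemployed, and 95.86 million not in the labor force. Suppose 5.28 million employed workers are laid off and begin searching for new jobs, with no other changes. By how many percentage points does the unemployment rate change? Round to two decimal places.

The unemployment rate changes by +3.11 percentage points.

Initially, labor force = 154.39 + 15.32 = 169.71 million, so u = 15.32/169.71 = 9.03%.
After the change, employed falls and unemployed rises by 5.28; labor force unchanged → E = 149.11, U = 20.60, labor force = 169.71 million.
New unemployment rate = 20.60 / 169.71 = 12.14%.
Change = 12.14% − 9.03% = +3.11 percentage points.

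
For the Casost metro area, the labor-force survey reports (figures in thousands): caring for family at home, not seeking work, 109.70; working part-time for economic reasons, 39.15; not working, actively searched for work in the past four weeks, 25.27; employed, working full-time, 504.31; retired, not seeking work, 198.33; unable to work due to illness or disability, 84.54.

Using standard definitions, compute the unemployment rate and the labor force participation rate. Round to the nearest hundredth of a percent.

Employed = 39.15 + 504.31 = 543.46 thousand (anyone who worked, including part-time for economic reasons, counts as employed).
Unemployed = 25.27 thousand.
Labor force = 543.46 + 25.27 = 568.73 thousand.
Not in labor force = 109.70 + 198.33 + 84.54 = 392.57 thousand (those not working and not actively searching are outside the labor force).
Civilian working-age population = 568.73 + 392.57 = 961.30 thousand.
Unemployment rate = 25.27 / 568.73 = 4.44%.
Labor force participation rate = 568.73 / 961.30 = 59.16%.

Unemployment rate ≈ 4.44%; labor force participation rate ≈ 59.16%.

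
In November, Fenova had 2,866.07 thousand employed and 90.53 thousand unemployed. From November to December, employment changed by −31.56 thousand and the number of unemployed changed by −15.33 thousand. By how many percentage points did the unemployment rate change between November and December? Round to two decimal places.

The unemployment rate changed by −0.48 percentage points.

November: labor force = 2,866.07 + 90.53 = 2,956.60; u = 90.53/2,956.60 = 3.06%.
December: labor force = 2,834.51 + 75.20 = 2,909.71; u = 75.20/2,909.71 = 2.58%.
Change = 2.58% − 3.06% = −0.48 pp.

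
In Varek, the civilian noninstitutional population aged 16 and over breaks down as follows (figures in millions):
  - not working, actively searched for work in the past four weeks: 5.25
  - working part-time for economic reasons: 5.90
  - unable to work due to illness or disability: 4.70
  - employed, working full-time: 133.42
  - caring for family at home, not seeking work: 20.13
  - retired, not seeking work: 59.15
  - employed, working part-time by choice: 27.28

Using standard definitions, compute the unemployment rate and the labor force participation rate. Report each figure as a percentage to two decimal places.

Employed = 5.90 + 133.42 + 27.28 = 166.60 million (anyone who worked, including part-time for economic reasons, counts as employed).
Unemployed = 5.25 million.
Labor force = 166.60 + 5.25 = 171.85 million.
Not in labor force = 4.70 + 20.13 + 59.15 = 83.98 million (those not working and not actively searching are outside the labor force).
Civilian working-age population = 171.85 + 83.98 = 255.83 million.
Unemployment rate = 5.25 / 171.85 = 3.05%.
Labor force participation rate = 171.85 / 255.83 = 67.17%.

Unemployment rate ≈ 3.05%; labor force participation rate ≈ 67.17%.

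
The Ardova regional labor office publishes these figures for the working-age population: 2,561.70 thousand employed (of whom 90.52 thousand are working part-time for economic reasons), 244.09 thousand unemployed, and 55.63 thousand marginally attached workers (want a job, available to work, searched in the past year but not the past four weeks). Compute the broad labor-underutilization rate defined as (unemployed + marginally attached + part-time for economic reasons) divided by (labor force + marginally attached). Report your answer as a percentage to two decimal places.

Broad underutilization rate ≈ 13.64%.

Labor force = 2,561.70 + 244.09 = 2,805.79 thousand.
Numerator = 244.09 + 55.63 + 90.52 = 390.24 thousand.
Denominator = 2,805.79 + 55.63 = 2,861.42 thousand.
Broad rate = 390.24 / 2,861.42 = 13.64%.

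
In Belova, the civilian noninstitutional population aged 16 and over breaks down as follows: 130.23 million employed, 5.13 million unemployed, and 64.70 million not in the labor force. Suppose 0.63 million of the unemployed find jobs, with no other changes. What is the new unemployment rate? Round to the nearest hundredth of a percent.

Initially, labor force = 130.23 + 5.13 = 135.36 million, so u = 5.13/135.36 = 3.79%.
After the change, unemployed falls and employed rises by 0.63; labor force unchanged → E = 130.86, U = 4.50, labor force = 135.36 million.
New unemployment rate = 4.50 / 135.36 = 3.32%.

New unemployment rate ≈ 3.32%.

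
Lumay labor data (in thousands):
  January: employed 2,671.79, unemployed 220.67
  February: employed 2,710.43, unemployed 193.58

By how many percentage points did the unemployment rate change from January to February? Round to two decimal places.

January: labor force = 2,671.79 + 220.67 = 2,892.46; u = 220.67/2,892.46 = 7.63%.
February: labor force = 2,710.43 + 193.58 = 2,904.01; u = 193.58/2,904.01 = 6.67%.
Change = 6.67% − 7.63% = −0.96 pp.

The unemployment rate changed by −0.96 percentage points.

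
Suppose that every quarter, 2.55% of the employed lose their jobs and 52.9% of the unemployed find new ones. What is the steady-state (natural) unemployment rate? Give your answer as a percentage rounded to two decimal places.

Steady-state unemployment rate ≈ 4.60%.

At steady state the flows balance: s·E = f·U, so U/(E+U) = s/(s+f).
u* = 2.55 / (2.55 + 52.9) = 2.55 / 55.45 = 4.60%.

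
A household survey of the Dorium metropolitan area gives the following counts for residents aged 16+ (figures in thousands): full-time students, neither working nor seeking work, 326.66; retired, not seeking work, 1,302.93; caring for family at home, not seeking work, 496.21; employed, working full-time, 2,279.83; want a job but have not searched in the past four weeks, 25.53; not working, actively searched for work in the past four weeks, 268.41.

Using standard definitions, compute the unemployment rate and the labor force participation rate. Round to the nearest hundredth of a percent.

Employed = 2,279.83 thousand.
Unemployed = 268.41 thousand.
Labor force = 2,279.83 + 268.41 = 2,548.24 thousand.
Not in labor force = 326.66 + 1,302.93 + 496.21 + 25.53 = 2,151.33 thousand (those not working and not actively searching are outside the labor force — including those who want a job but have given up searching).
Civilian working-age population = 2,548.24 + 2,151.33 = 4,699.57 thousand.
Unemployment rate = 268.41 / 2,548.24 = 10.53%.
Labor force participation rate = 2,548.24 / 4,699.57 = 54.22%.

Unemployment rate ≈ 10.53%; labor force participation rate ≈ 54.22%.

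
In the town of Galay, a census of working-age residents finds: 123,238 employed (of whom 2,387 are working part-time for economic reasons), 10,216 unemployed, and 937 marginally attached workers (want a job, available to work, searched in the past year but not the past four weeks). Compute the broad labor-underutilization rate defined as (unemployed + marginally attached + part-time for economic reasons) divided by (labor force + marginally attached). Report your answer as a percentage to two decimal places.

Labor force = 123,238 + 10,216 = 133,454.
Numerator = 10,216 + 937 + 2,387 = 13,540.
Denominator = 133,454 + 937 = 134,391.
Broad rate = 13,540 / 134,391 = 10.08%.

Broad underutilization rate ≈ 10.08%.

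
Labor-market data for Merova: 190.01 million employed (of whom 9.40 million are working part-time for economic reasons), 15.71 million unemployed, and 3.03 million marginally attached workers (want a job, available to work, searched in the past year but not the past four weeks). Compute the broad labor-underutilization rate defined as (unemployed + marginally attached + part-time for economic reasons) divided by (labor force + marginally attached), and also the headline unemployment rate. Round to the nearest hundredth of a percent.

Labor force = 190.01 + 15.71 = 205.72 million.
Numerator = 15.71 + 3.03 + 9.40 = 28.14 million.
Denominator = 205.72 + 3.03 = 208.75 million.
Broad rate = 28.14 / 208.75 = 13.48%.
Headline unemployment rate = 15.71 / 205.72 = 7.64%.

Broad underutilization rate ≈ 13.48%; headline unemployment rate ≈ 7.64%.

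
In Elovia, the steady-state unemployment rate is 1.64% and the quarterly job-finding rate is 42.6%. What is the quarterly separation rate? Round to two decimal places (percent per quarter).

Separation rate ≈ 0.71% per quarter.

From u* = s/(s+f): s = u·f/(1−u).
s = 0.0164 × 42.6 / (1 − 0.0164) = 0.6986 / 0.9836 ≈ 0.71% per quarter.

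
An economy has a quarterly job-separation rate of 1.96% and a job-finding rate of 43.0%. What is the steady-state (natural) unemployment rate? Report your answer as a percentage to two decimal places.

Steady-state unemployment rate ≈ 4.36%.

At steady state the flows balance: s·E = f·U, so U/(E+U) = s/(s+f).
u* = 1.96 / (1.96 + 43.0) = 1.96 / 44.96 = 4.36%.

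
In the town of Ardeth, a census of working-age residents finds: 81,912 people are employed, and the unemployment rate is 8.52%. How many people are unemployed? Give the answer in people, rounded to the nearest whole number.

About 7,629 are unemployed.

Let U be the number unemployed. The labor force is E + U, and U/(E+U) = 0.0852.
So U = 0.0852 × 81,912 / (1 − 0.0852) = 6978.90 / 0.9148 ≈ 7,629.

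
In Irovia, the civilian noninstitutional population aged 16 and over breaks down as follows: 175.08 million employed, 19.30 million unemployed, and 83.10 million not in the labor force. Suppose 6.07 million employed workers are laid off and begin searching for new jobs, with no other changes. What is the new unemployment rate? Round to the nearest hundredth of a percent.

Initially, labor force = 175.08 + 19.30 = 194.38 million, so u = 19.30/194.38 = 9.93%.
After the change, employed falls and unemployed rises by 6.07; labor force unchanged → E = 169.01, U = 25.37, labor force = 194.38 million.
New unemployment rate = 25.37 / 194.38 = 13.05%.

New unemployment rate ≈ 13.05%.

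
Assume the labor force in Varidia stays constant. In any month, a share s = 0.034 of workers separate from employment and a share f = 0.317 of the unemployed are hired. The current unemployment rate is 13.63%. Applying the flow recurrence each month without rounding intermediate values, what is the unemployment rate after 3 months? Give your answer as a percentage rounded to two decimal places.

Unemployment rate after three months ≈ 10.76%.

With a fixed labor force, u_{t+1} = u_t + s·(1−u_t) − f·u_t = u_t·(1−s−f) + s.
Here 1−s−f = 0.649 and s = 0.034.
u_1 = 0.136300 × 0.649 + 0.034 = 0.122459.
u_2 = 0.122459 × 0.649 + 0.034 = 0.113476.
u_3 = 0.113476 × 0.649 + 0.034 = 0.107646.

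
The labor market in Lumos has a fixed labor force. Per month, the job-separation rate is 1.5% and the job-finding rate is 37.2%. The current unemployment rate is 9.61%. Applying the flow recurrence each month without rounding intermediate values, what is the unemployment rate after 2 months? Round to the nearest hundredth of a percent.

Unemployment rate after two months ≈ 6.03%.

With a fixed labor force, u_{t+1} = u_t + s·(1−u_t) − f·u_t = u_t·(1−s−f) + s.
Here 1−s−f = 0.613 and s = 0.015.
u_1 = 0.096100 × 0.613 + 0.015 = 0.073909.
u_2 = 0.073909 × 0.613 + 0.015 = 0.060306.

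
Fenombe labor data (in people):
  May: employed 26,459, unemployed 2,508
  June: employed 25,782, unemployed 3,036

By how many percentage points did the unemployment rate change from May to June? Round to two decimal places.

The unemployment rate changed by +1.88 percentage points.

May: labor force = 26,459 + 2,508 = 28,967; u = 2,508/28,967 = 8.66%.
June: labor force = 25,782 + 3,036 = 28,818; u = 3,036/28,818 = 10.54%.
Change = 10.54% − 8.66% = +1.88 pp.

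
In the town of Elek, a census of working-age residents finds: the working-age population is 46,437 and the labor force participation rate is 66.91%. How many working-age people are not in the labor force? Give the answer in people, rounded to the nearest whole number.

Share not in the labor force = 1 − 0.6691 = 0.3309.
Not in labor force = 0.3309 × 46,437 ≈ 15,366.

About 15,366 are not in the labor force.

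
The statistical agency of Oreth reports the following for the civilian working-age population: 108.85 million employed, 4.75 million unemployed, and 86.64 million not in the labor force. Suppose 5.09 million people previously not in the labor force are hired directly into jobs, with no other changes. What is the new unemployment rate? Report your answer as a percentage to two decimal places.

New unemployment rate ≈ 4.00%.

Initially, labor force = 108.85 + 4.75 = 113.60 million, so u = 4.75/113.60 = 4.18%.
After the change, employed and labor force both rise by 5.09; unemployed unchanged → E = 113.94, U = 4.75, labor force = 118.69 million.
New unemployment rate = 4.75 / 118.69 = 4.00%.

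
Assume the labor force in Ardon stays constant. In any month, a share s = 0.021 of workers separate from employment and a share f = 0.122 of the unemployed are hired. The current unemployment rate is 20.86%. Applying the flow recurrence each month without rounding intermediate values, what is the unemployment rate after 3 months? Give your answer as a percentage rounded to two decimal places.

With a fixed labor force, u_{t+1} = u_t + s·(1−u_t) − f·u_t = u_t·(1−s−f) + s.
Here 1−s−f = 0.857 and s = 0.021.
u_1 = 0.208600 × 0.857 + 0.021 = 0.199770.
u_2 = 0.199770 × 0.857 + 0.021 = 0.192203.
u_3 = 0.192203 × 0.857 + 0.021 = 0.185718.

Unemployment rate after three months ≈ 18.57%.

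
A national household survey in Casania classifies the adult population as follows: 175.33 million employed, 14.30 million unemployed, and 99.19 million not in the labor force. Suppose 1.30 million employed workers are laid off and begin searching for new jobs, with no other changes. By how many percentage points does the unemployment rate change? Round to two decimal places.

Initially, labor force = 175.33 + 14.30 = 189.63 million, so u = 14.30/189.63 = 7.54%.
After the change, employed falls and unemployed rises by 1.30; labor force unchanged → E = 174.03, U = 15.60, labor force = 189.63 million.
New unemployment rate = 15.60 / 189.63 = 8.23%.
Change = 8.23% − 7.54% = +0.69 percentage points.

The unemployment rate changes by +0.69 percentage points.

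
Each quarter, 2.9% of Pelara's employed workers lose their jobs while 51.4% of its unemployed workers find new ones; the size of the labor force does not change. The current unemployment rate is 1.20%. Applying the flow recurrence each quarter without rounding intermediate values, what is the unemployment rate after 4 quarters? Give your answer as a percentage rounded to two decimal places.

Unemployment rate after four quarters ≈ 5.16%.

With a fixed labor force, u_{t+1} = u_t + s·(1−u_t) − f·u_t = u_t·(1−s−f) + s.
Here 1−s−f = 0.457 and s = 0.029.
u_1 = 0.012000 × 0.457 + 0.029 = 0.034484.
u_2 = 0.034484 × 0.457 + 0.029 = 0.044759.
u_3 = 0.044759 × 0.457 + 0.029 = 0.049455.
u_4 = 0.049455 × 0.457 + 0.029 = 0.051601.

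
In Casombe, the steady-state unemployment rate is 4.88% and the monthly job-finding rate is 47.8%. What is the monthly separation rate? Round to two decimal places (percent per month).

Separation rate ≈ 2.45% per month.

From u* = s/(s+f): s = u·f/(1−u).
s = 0.0488 × 47.8 / (1 − 0.0488) = 2.3326 / 0.9512 ≈ 2.45% per month.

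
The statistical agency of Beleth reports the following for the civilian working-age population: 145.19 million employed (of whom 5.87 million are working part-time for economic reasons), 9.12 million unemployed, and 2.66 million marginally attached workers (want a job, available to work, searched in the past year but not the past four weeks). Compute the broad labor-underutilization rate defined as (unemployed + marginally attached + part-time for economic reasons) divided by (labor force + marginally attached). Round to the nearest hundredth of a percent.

Broad underutilization rate ≈ 11.24%.

Labor force = 145.19 + 9.12 = 154.31 million.
Numerator = 9.12 + 2.66 + 5.87 = 17.65 million.
Denominator = 154.31 + 2.66 = 156.97 million.
Broad rate = 17.65 / 156.97 = 11.24%.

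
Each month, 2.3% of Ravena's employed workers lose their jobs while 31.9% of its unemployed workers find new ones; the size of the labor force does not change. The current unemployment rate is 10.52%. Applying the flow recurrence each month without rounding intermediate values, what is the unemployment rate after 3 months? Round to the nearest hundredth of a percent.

Unemployment rate after three months ≈ 7.81%.

With a fixed labor force, u_{t+1} = u_t + s·(1−u_t) − f·u_t = u_t·(1−s−f) + s.
Here 1−s−f = 0.658 and s = 0.023.
u_1 = 0.105200 × 0.658 + 0.023 = 0.092222.
u_2 = 0.092222 × 0.658 + 0.023 = 0.083682.
u_3 = 0.083682 × 0.658 + 0.023 = 0.078063.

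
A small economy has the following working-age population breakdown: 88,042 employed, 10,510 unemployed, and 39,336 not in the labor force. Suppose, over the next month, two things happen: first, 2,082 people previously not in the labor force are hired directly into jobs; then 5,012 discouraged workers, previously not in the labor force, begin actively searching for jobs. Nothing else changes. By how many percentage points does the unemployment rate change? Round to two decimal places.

Initially, labor force = 88,042 + 10,510 = 98,552, so u = 10,510/98,552 = 10.66%.
After the first change, employed and labor force both rise by 2,082; unemployed unchanged → E = 90,124, U = 10,510, labor force = 100,634.
After the second change, unemployed and labor force both rise by 5,012 → E = 90,124, U = 15,522, labor force = 105,646.
New unemployment rate = 15,522 / 105,646 = 14.69%.
Change = 14.69% − 10.66% = +4.03 percentage points.

The unemployment rate changes by +4.03 percentage points.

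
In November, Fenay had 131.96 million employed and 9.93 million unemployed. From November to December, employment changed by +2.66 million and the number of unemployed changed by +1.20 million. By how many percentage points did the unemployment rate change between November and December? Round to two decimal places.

The unemployment rate changed by +0.64 percentage points.

November: labor force = 131.96 + 9.93 = 141.89; u = 9.93/141.89 = 7.00%.
December: labor force = 134.62 + 11.13 = 145.75; u = 11.13/145.75 = 7.64%.
Change = 7.64% − 7.00% = +0.64 pp.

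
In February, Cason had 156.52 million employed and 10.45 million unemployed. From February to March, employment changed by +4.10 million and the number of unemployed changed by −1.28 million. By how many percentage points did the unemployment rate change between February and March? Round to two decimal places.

February: labor force = 156.52 + 10.45 = 166.97; u = 10.45/166.97 = 6.26%.
March: labor force = 160.62 + 9.17 = 169.79; u = 9.17/169.79 = 5.40%.
Change = 5.40% − 6.26% = −0.86 pp.

The unemployment rate changed by −0.86 percentage points.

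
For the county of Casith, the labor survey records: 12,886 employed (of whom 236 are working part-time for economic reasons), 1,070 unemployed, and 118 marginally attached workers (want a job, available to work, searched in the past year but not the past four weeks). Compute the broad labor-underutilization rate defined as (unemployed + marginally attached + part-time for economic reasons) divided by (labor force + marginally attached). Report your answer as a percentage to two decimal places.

Labor force = 12,886 + 1,070 = 13,956.
Numerator = 1,070 + 118 + 236 = 1,424.
Denominator = 13,956 + 118 = 14,074.
Broad rate = 1,424 / 14,074 = 10.12%.

Broad underutilization rate ≈ 10.12%.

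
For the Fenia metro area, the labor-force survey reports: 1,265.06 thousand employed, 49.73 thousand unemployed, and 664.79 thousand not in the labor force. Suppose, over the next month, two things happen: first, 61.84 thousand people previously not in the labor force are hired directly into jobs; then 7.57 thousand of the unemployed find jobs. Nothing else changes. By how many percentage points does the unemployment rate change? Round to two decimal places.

Initially, labor force = 1,265.06 + 49.73 = 1,314.79 thousand, so u = 49.73/1,314.79 = 3.78%.
After the first change, employed and labor force both rise by 61.84; unemployed unchanged → E = 1,326.90, U = 49.73, labor force = 1,376.63 thousand.
After the second change, unemployed falls and employed rises by 7.57; labor force unchanged → E = 1,334.47, U = 42.16, labor force = 1,376.63 thousand.
New unemployment rate = 42.16 / 1,376.63 = 3.06%.
Change = 3.06% − 3.78% = −0.72 percentage points.

The unemployment rate changes by −0.72 percentage points.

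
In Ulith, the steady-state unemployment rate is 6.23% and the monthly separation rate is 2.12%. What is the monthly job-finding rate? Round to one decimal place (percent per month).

From u* = s/(s+f): f = s·(1−u)/u.
f = 2.12 × (1 − 0.0623) / 0.0623 = 1.9879 / 0.0623 ≈ 31.9% per month.

Job-finding rate ≈ 31.9% per month.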